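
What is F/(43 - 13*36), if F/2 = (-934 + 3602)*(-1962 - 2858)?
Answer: 5143904/85 ≈ 60517.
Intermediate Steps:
F = -25719520 (F = 2*((-934 + 3602)*(-1962 - 2858)) = 2*(2668*(-4820)) = 2*(-12859760) = -25719520)
F/(43 - 13*36) = -25719520/(43 - 13*36) = -25719520/(43 - 468) = -25719520/(-425) = -25719520*(-1/425) = 5143904/85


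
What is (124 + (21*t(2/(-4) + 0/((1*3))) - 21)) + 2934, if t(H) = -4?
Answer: 2953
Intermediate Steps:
(124 + (21*t(2/(-4) + 0/((1*3))) - 21)) + 2934 = (124 + (21*(-4) - 21)) + 2934 = (124 + (-84 - 21)) + 2934 = (124 - 105) + 2934 = 19 + 2934 = 2953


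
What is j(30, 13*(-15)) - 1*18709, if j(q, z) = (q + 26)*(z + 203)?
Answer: -18261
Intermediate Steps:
j(q, z) = (26 + q)*(203 + z)
j(30, 13*(-15)) - 1*18709 = (5278 + 26*(13*(-15)) + 203*30 + 30*(13*(-15))) - 1*18709 = (5278 + 26*(-195) + 6090 + 30*(-195)) - 18709 = (5278 - 5070 + 6090 - 5850) - 18709 = 448 - 18709 = -18261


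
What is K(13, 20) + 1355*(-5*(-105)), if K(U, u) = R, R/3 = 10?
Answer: 711405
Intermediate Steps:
R = 30 (R = 3*10 = 30)
K(U, u) = 30
K(13, 20) + 1355*(-5*(-105)) = 30 + 1355*(-5*(-105)) = 30 + 1355*525 = 30 + 711375 = 711405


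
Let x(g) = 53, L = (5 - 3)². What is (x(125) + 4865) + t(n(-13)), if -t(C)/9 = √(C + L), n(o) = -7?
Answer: 4918 - 9*I*√3 ≈ 4918.0 - 15.588*I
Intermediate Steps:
L = 4 (L = 2² = 4)
t(C) = -9*√(4 + C) (t(C) = -9*√(C + 4) = -9*√(4 + C))
(x(125) + 4865) + t(n(-13)) = (53 + 4865) - 9*√(4 - 7) = 4918 - 9*I*√3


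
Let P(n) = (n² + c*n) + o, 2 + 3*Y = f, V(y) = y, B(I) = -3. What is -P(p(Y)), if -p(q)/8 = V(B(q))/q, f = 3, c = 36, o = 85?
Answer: -7861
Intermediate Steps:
Y = ⅓ (Y = -⅔ + (⅓)*3 = -⅔ + 1 = ⅓ ≈ 0.33333)
p(q) = 24/q (p(q) = -(-24)/q = 24/q)
P(n) = 85 + n² + 36*n (P(n) = (n² + 36*n) + 85 = 85 + n² + 36*n)
-P(p(Y)) = -(85 + (24/(⅓))² + 36*(24/(⅓))) = -(85 + (24*3)² + 36*(24*3)) = -(85 + 72² + 36*72) = -(85 + 5184 + 2592) = -1*7861 = -7861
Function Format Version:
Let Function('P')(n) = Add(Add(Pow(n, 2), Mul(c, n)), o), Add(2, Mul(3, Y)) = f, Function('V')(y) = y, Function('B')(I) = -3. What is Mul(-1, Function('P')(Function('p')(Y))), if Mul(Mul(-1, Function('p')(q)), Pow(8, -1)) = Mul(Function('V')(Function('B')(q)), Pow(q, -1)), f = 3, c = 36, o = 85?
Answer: -7861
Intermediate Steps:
Y = Rational(1, 3) (Y = Add(Rational(-2, 3), Mul(Rational(1, 3), 3)) = Add(Rational(-2, 3), 1) = Rational(1, 3) ≈ 0.33333)
Function('p')(q) = Mul(24, Pow(q, -1)) (Function('p')(q) = Mul(-8, Mul(-3, Pow(q, -1))) = Mul(24, Pow(q, -1)))
Function('P')(n) = Add(85, Pow(n, 2), Mul(36, n)) (Function('P')(n) = Add(Add(Pow(n, 2), Mul(36, n)), 85) = Add(85, Pow(n, 2), Mul(36, n)))
Mul(-1, Function('P')(Function('p')(Y))) = Mul(-1, Add(85, Pow(Mul(24, Pow(Rational(1, 3), -1)), 2), Mul(36, Mul(24, Pow(Rational(1, 3), -1))))) = Mul(-1, Add(85, Pow(Mul(24, 3), 2), Mul(36, Mul(24, 3)))) = Mul(-1, Add(85, Pow(72, 2), Mul(36, 72))) = Mul(-1, Add(85, 5184, 2592)) = Mul(-1, 7861) = -7861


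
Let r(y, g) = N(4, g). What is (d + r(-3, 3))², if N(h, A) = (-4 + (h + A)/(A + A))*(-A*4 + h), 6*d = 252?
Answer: 37636/9 ≈ 4181.8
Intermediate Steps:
d = 42 (d = (⅙)*252 = 42)
N(h, A) = (-4 + (A + h)/(2*A))*(h - 4*A) (N(h, A) = (-4 + (A + h)/((2*A)))*(-4*A + h) = (-4 + (A + h)*(1/(2*A)))*(h - 4*A) = (-4 + (A + h)/(2*A))*(h - 4*A))
r(y, g) = (16 + g*(-44 + 28*g))/(2*g) (r(y, g) = (4² + g*(-11*4 + 28*g))/(2*g) = (16 + g*(-44 + 28*g))/(2*g))
(d + r(-3, 3))² = (42 + (-22 + 8/3 + 14*3))² = (42 + (-22 + 8*(⅓) + 42))² = (42 + (-22 + 8/3 + 42))² = (42 + 68/3)² = (194/3)² = 37636/9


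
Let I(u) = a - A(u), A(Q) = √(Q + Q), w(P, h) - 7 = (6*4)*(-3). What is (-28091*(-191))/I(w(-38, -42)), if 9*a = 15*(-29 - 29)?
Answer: -466788147/8527 + 48288429*I*√130/85270 ≈ -54742.0 + 6456.8*I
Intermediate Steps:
w(P, h) = -65 (w(P, h) = 7 + (6*4)*(-3) = 7 + 24*(-3) = 7 - 72 = -65)
A(Q) = √2*√Q (A(Q) = √(2*Q) = √2*√Q)
a = -290/3 (a = (15*(-29 - 29))/9 = (15*(-58))/9 = (⅑)*(-870) = -290/3 ≈ -96.667)
I(u) = -290/3 - √2*√u
(-28091*(-191))/I(w(-38, -42)) = (-28091*(-191))/(-290/3 - √2*√(-65)) = 5365381/(-290/3 - √2*I*√65) = 5365381/(-290/3 - I*√130)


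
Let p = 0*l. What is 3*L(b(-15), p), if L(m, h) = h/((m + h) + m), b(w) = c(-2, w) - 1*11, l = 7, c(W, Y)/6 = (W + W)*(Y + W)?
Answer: 0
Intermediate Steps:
c(W, Y) = 12*W*(W + Y) (c(W, Y) = 6*((W + W)*(Y + W)) = 6*((2*W)*(W + Y)) = 6*(2*W*(W + Y)) = 12*W*(W + Y))
b(w) = 37 - 24*w (b(w) = 12*(-2)*(-2 + w) - 1*11 = (48 - 24*w) - 11 = 37 - 24*w)
p = 0 (p = 0*7 = 0)
L(m, h) = h/(h + 2*m) (L(m, h) = h/((h + m) + m) = h/(h + 2*m))
3*L(b(-15), p) = 3*(0/(0 + 2*(37 - 24*(-15)))) = 3*(0/(0 + 2*(37 + 360))) = 3*(0/(0 + 2*397)) = 3*(0/(0 + 794)) = 3*(0/794) = 3*(0*(1/794)) = 3*0 = 0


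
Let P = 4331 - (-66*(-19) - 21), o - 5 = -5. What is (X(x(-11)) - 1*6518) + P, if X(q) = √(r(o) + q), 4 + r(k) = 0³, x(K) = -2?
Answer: -3420 + I*√6 ≈ -3420.0 + 2.4495*I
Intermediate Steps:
o = 0 (o = 5 - 5 = 0)
r(k) = -4 (r(k) = -4 + 0³ = -4 + 0 = -4)
X(q) = √(-4 + q)
P = 3098 (P = 4331 - (1254 - 21) = 4331 - 1*1233 = 4331 - 1233 = 3098)
(X(x(-11)) - 1*6518) + P = (√(-4 - 2) - 1*6518) + 3098 = (√(-6) - 6518) + 3098 = (I*√6 - 6518) + 3098 = (-6518 + I*√6) + 3098 = -3420 + I*√6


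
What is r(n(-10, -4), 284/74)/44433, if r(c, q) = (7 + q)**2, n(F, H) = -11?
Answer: 160801/60828777 ≈ 0.0026435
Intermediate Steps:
r(n(-10, -4), 284/74)/44433 = (7 + 284/74)**2/44433 = (7 + 284*(1/74))**2*(1/44433) = (7 + 142/37)**2*(1/44433) = (401/37)**2*(1/44433) = (160801/1369)*(1/44433) = 160801/60828777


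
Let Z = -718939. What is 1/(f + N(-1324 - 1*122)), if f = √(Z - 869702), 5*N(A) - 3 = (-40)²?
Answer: 8015/42285634 - 25*I*√1588641/42285634 ≈ 0.00018954 - 0.00074518*I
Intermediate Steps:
N(A) = 1603/5 (N(A) = ⅗ + (⅕)*(-40)² = ⅗ + (⅕)*1600 = ⅗ + 320 = 1603/5)
f = I*√1588641 (f = √(-718939 - 869702) = √(-1588641) = I*√1588641 ≈ 1260.4*I)
1/(f + N(-1324 - 1*122)) = 1/(I*√1588641 + 1603/5) = 1/(1603/5 + I*√1588641)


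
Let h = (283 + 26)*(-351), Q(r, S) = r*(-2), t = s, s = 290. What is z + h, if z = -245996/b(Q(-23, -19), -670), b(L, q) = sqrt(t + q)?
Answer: -108459 + 122998*I*sqrt(95)/95 ≈ -1.0846e+5 + 12619.0*I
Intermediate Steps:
t = 290
Q(r, S) = -2*r
b(L, q) = sqrt(290 + q)
h = -108459 (h = 309*(-351) = -108459)
z = 122998*I*sqrt(95)/95 (z = -245996/sqrt(290 - 670) = -245996*(-I*sqrt(95)/190) = -(-122998)*I*sqrt(95)/95 = 122998*I*sqrt(95)/95 ≈ 12619.0*I)
z + h = 122998*I*sqrt(95)/95 - 108459 = -108459 + 122998*I*sqrt(95)/95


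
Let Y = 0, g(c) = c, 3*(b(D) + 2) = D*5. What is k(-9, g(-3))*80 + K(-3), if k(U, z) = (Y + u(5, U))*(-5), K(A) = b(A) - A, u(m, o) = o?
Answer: 3596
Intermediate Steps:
b(D) = -2 + 5*D/3 (b(D) = -2 + (D*5)/3 = -2 + (5*D)/3 = -2 + 5*D/3)
K(A) = -2 + 2*A/3 (K(A) = (-2 + 5*A/3) - A = -2 + 2*A/3)
k(U, z) = -5*U (k(U, z) = (0 + U)*(-5) = U*(-5) = -5*U)
k(-9, g(-3))*80 + K(-3) = -5*(-9)*80 + (-2 + (2/3)*(-3)) = 45*80 + (-2 - 2) = 3600 - 4 = 3596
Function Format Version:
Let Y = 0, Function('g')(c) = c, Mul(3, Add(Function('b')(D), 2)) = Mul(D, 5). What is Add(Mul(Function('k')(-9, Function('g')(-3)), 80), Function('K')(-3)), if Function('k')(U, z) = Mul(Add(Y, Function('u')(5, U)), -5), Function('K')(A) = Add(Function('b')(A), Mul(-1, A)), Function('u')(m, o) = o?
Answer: 3596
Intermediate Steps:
Function('b')(D) = Add(-2, Mul(Rational(5, 3), D)) (Function('b')(D) = Add(-2, Mul(Rational(1, 3), Mul(D, 5))) = Add(-2, Mul(Rational(1, 3), Mul(5, D))) = Add(-2, Mul(Rational(5, 3), D)))
Function('K')(A) = Add(-2, Mul(Rational(2, 3), A)) (Function('K')(A) = Add(Add(-2, Mul(Rational(5, 3), A)), Mul(-1, A)) = Add(-2, Mul(Rational(2, 3), A)))
Function('k')(U, z) = Mul(-5, U) (Function('k')(U, z) = Mul(Add(0, U), -5) = Mul(U, -5) = Mul(-5, U))
Add(Mul(Function('k')(-9, Function('g')(-3)), 80), Function('K')(-3)) = Add(Mul(Mul(-5, -9), 80), Add(-2, Mul(Rational(2, 3), -3))) = Add(Mul(45, 80), Add(-2, -2)) = Add(3600, -4) = 3596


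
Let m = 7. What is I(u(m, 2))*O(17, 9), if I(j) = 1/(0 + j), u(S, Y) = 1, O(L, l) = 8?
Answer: 8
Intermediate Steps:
I(j) = 1/j
I(u(m, 2))*O(17, 9) = 8/1 = 1*8 = 8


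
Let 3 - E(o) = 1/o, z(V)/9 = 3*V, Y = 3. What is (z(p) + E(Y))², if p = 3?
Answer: 63001/9 ≈ 7000.1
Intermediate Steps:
z(V) = 27*V (z(V) = 9*(3*V) = 27*V)
E(o) = 3 - 1/o
(z(p) + E(Y))² = (27*3 + (3 - 1/3))² = (81 + (3 - 1*⅓))² = (81 + (3 - ⅓))² = (81 + 8/3)² = (251/3)² = 63001/9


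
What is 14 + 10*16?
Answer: 174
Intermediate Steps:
14 + 10*16 = 14 + 160 = 174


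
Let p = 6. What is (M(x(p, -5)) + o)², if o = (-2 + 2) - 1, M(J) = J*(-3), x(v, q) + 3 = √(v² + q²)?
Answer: 613 - 48*√61 ≈ 238.11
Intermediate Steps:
x(v, q) = -3 + √(q² + v²) (x(v, q) = -3 + √(v² + q²) = -3 + √(q² + v²))
M(J) = -3*J
o = -1 (o = 0 - 1 = -1)
(M(x(p, -5)) + o)² = (-3*(-3 + √((-5)² + 6²)) - 1)² = (-3*(-3 + √(25 + 36)) - 1)² = (-3*(-3 + √61) - 1)² = ((9 - 3*√61) - 1)² = (8 - 3*√61)²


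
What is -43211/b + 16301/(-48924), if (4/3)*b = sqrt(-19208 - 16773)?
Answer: -16301/48924 + 172844*I*sqrt(35981)/107943 ≈ -0.33319 + 303.74*I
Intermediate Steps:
b = 3*I*sqrt(35981)/4 (b = 3*sqrt(-19208 - 16773)/4 = 3*sqrt(-35981)/4 = 3*(I*sqrt(35981))/4 = 3*I*sqrt(35981)/4 ≈ 142.26*I)
-43211/b + 16301/(-48924) = -43211*(-4*I*sqrt(35981)/107943) + 16301/(-48924) = -(-172844)*I*sqrt(35981)/107943 + 16301*(-1/48924) = 172844*I*sqrt(35981)/107943 - 16301/48924 = -16301/48924 + 172844*I*sqrt(35981)/107943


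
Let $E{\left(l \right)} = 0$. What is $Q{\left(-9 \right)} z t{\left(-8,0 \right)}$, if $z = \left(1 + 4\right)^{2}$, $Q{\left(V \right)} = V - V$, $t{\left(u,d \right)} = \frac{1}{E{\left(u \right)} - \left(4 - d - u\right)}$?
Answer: $0$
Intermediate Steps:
$t{\left(u,d \right)} = \frac{1}{-4 + d + u}$ ($t{\left(u,d \right)} = \frac{1}{0 - \left(4 - d - u\right)} = \frac{1}{0 + \left(-4 + d + u\right)} = \frac{1}{-4 + d + u}$)
$Q{\left(V \right)} = 0$
$z = 25$ ($z = 5^{2} = 25$)
$Q{\left(-9 \right)} z t{\left(-8,0 \right)} = \frac{0 \cdot 25}{-4 + 0 - 8} = \frac{0}{-12} = 0 \left(- \frac{1}{12}\right) = 0$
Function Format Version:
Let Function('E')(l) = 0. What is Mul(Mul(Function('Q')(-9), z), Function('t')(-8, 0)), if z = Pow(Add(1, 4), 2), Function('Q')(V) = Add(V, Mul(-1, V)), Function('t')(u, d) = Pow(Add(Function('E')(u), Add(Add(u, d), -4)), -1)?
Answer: 0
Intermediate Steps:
Function('t')(u, d) = Pow(Add(-4, d, u), -1) (Function('t')(u, d) = Pow(Add(0, Add(Add(u, d), -4)), -1) = Pow(Add(0, Add(Add(d, u), -4)), -1) = Pow(Add(0, Add(-4, d, u)), -1) = Pow(Add(-4, d, u), -1))
Function('Q')(V) = 0
z = 25 (z = Pow(5, 2) = 25)
Mul(Mul(Function('Q')(-9), z), Function('t')(-8, 0)) = Mul(Mul(0, 25), Pow(Add(-4, 0, -8), -1)) = Mul(0, Pow(-12, -1)) = Mul(0, Rational(-1, 12)) = 0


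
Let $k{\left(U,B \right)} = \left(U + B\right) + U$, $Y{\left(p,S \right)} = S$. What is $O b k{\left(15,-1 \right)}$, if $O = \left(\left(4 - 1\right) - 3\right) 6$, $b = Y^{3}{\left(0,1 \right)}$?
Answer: $0$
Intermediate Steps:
$k{\left(U,B \right)} = B + 2 U$ ($k{\left(U,B \right)} = \left(B + U\right) + U = B + 2 U$)
$b = 1$ ($b = 1^{3} = 1$)
$O = 0$ ($O = \left(\left(4 - 1\right) - 3\right) 6 = \left(3 - 3\right) 6 = 0 \cdot 6 = 0$)
$O b k{\left(15,-1 \right)} = 0 \cdot 1 \left(-1 + 2 \cdot 15\right) = 0 \left(-1 + 30\right) = 0 \cdot 29 = 0$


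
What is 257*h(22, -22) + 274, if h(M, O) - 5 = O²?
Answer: 125947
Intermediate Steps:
h(M, O) = 5 + O²
257*h(22, -22) + 274 = 257*(5 + (-22)²) + 274 = 257*(5 + 484) + 274 = 257*489 + 274 = 125673 + 274 = 125947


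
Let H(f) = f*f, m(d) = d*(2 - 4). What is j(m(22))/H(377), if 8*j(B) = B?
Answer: -11/284258 ≈ -3.8697e-5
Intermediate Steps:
m(d) = -2*d (m(d) = d*(-2) = -2*d)
j(B) = B/8
H(f) = f²
j(m(22))/H(377) = ((-2*22)/8)/(377²) = ((⅛)*(-44))/142129 = -11/2*1/142129 = -11/284258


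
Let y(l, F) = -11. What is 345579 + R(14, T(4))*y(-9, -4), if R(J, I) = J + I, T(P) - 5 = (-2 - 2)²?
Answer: 345194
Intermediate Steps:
T(P) = 21 (T(P) = 5 + (-2 - 2)² = 5 + (-4)² = 5 + 16 = 21)
R(J, I) = I + J
345579 + R(14, T(4))*y(-9, -4) = 345579 + (21 + 14)*(-11) = 345579 + 35*(-11) = 345579 - 385 = 345194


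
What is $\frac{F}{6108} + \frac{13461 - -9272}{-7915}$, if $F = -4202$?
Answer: $- \frac{86055997}{24172410} \approx -3.5601$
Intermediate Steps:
$\frac{F}{6108} + \frac{13461 - -9272}{-7915} = - \frac{4202}{6108} + \frac{13461 - -9272}{-7915} = \left(-4202\right) \frac{1}{6108} + \left(13461 + 9272\right) \left(- \frac{1}{7915}\right) = - \frac{2101}{3054} + 22733 \left(- \frac{1}{7915}\right) = - \frac{2101}{3054} - \frac{22733}{7915} = - \frac{86055997}{24172410}$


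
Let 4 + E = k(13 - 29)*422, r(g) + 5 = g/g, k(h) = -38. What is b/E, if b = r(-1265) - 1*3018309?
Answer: 3018313/16040 ≈ 188.17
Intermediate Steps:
r(g) = -4 (r(g) = -5 + g/g = -5 + 1 = -4)
E = -16040 (E = -4 - 38*422 = -4 - 16036 = -16040)
b = -3018313 (b = -4 - 1*3018309 = -4 - 3018309 = -3018313)
b/E = -3018313/(-16040) = -3018313*(-1/16040) = 3018313/16040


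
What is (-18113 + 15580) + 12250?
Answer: 9717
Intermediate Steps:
(-18113 + 15580) + 12250 = -2533 + 12250 = 9717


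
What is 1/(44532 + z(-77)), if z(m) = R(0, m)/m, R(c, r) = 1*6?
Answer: 77/3428958 ≈ 2.2456e-5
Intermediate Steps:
R(c, r) = 6
z(m) = 6/m
1/(44532 + z(-77)) = 1/(44532 + 6/(-77)) = 1/(44532 + 6*(-1/77)) = 1/(44532 - 6/77) = 1/(3428958/77) = 77/3428958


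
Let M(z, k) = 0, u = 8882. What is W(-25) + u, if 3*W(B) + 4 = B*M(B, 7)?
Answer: 26642/3 ≈ 8880.7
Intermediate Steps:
W(B) = -4/3 (W(B) = -4/3 + (B*0)/3 = -4/3 + (1/3)*0 = -4/3 + 0 = -4/3)
W(-25) + u = -4/3 + 8882 = 26642/3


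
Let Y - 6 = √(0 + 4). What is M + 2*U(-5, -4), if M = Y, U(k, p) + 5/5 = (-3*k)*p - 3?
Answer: -120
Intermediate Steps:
U(k, p) = -4 - 3*k*p (U(k, p) = -1 + ((-3*k)*p - 3) = -1 + (-3*k*p - 3) = -1 + (-3 - 3*k*p) = -4 - 3*k*p)
Y = 8 (Y = 6 + √(0 + 4) = 6 + √4 = 6 + 2 = 8)
M = 8
M + 2*U(-5, -4) = 8 + 2*(-4 - 3*(-5)*(-4)) = 8 + 2*(-4 - 60) = 8 + 2*(-64) = 8 - 128 = -120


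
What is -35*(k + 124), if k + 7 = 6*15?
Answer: -7245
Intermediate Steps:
k = 83 (k = -7 + 6*15 = -7 + 90 = 83)
-35*(k + 124) = -35*(83 + 124) = -35*207 = -1*7245 = -7245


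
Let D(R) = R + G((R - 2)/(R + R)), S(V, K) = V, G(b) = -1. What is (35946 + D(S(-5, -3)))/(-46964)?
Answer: -8985/11741 ≈ -0.76527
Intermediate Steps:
D(R) = -1 + R (D(R) = R - 1 = -1 + R)
(35946 + D(S(-5, -3)))/(-46964) = (35946 + (-1 - 5))/(-46964) = (35946 - 6)*(-1/46964) = 35940*(-1/46964) = -8985/11741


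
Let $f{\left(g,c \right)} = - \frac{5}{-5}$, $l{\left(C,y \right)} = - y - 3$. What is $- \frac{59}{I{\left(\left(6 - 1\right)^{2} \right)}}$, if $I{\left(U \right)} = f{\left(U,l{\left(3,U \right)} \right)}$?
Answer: $-59$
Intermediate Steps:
$l{\left(C,y \right)} = -3 - y$
$f{\left(g,c \right)} = 1$ ($f{\left(g,c \right)} = \left(-5\right) \left(- \frac{1}{5}\right) = 1$)
$I{\left(U \right)} = 1$
$- \frac{59}{I{\left(\left(6 - 1\right)^{2} \right)}} = - \frac{59}{1} = \left(-59\right) 1 = -59$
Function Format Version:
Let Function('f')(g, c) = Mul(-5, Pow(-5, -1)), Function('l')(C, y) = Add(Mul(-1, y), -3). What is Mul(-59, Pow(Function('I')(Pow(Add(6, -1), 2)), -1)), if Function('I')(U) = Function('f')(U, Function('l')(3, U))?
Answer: -59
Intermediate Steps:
Function('l')(C, y) = Add(-3, Mul(-1, y))
Function('f')(g, c) = 1 (Function('f')(g, c) = Mul(-5, Rational(-1, 5)) = 1)
Function('I')(U) = 1
Mul(-59, Pow(Function('I')(Pow(Add(6, -1), 2)), -1)) = Mul(-59, Pow(1, -1)) = Mul(-59, 1) = -59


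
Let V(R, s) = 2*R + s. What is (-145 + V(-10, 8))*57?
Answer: -8949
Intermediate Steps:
V(R, s) = s + 2*R
(-145 + V(-10, 8))*57 = (-145 + (8 + 2*(-10)))*57 = (-145 + (8 - 20))*57 = (-145 - 12)*57 = -157*57 = -8949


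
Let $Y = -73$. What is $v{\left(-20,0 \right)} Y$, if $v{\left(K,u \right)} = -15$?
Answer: $1095$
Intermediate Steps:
$v{\left(-20,0 \right)} Y = \left(-15\right) \left(-73\right) = 1095$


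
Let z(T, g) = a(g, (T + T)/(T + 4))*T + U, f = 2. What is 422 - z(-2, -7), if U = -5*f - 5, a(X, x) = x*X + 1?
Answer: 467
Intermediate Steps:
a(X, x) = 1 + X*x (a(X, x) = X*x + 1 = 1 + X*x)
U = -15 (U = -5*2 - 5 = -10 - 5 = -15)
z(T, g) = -15 + T*(1 + 2*T*g/(4 + T)) (z(T, g) = (1 + g*((T + T)/(T + 4)))*T - 15 = (1 + g*((2*T)/(4 + T)))*T - 15 = (1 + g*(2*T/(4 + T)))*T - 15 = (1 + 2*T*g/(4 + T))*T - 15 = T*(1 + 2*T*g/(4 + T)) - 15 = -15 + T*(1 + 2*T*g/(4 + T)))
422 - z(-2, -7) = 422 - (-60 - 15*(-2) - 2*(4 - 2 + 2*(-2)*(-7)))/(4 - 2) = 422 - (-60 + 30 - 2*(4 - 2 + 28))/2 = 422 - (-60 + 30 - 2*30)/2 = 422 - (-60 + 30 - 60)/2 = 422 - (-90)/2 = 422 - 1*(-45) = 422 + 45 = 467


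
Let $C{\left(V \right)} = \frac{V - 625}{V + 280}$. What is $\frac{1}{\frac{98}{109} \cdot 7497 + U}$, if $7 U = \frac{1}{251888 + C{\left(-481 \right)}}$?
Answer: $\frac{38631143222}{260390208389457} \approx 0.00014836$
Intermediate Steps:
$C{\left(V \right)} = \frac{-625 + V}{280 + V}$
$U = \frac{201}{354414158}$ ($U = \frac{1}{7 \left(251888 + \frac{-625 - 481}{280 - 481}\right)} = \frac{1}{7 \left(251888 + \frac{1}{-201} \left(-1106\right)\right)} = \frac{1}{7 \left(251888 - - \frac{1106}{201}\right)} = \frac{1}{7 \left(251888 + \frac{1106}{201}\right)} = \frac{1}{7 \cdot \frac{50630594}{201}} = \frac{1}{7} \cdot \frac{201}{50630594} = \frac{201}{354414158} \approx 5.6713 \cdot 10^{-7}$)
$\frac{1}{\frac{98}{109} \cdot 7497 + U} = \frac{1}{\frac{98}{109} \cdot 7497 + \frac{201}{354414158}} = \frac{1}{\frac{734706}{109} + \frac{201}{354414158}} = \frac{1}{\frac{260390208389457}{38631143222}} = \frac{38631143222}{260390208389457}$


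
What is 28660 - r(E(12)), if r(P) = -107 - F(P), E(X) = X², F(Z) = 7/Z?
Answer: 4142455/144 ≈ 28767.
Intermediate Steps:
r(P) = -107 - 7/P
28660 - r(E(12)) = 28660 - (-107 - 7/(12²)) = 28660 - (-107 - 7/144) = 28660 - 1*(-15415/144) = 28660 + 15415/144 = 4142455/144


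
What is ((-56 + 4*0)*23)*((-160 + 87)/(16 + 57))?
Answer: 1288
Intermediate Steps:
((-56 + 4*0)*23)*((-160 + 87)/(16 + 57)) = ((-56 + 0)*23)*(-73/73) = (-56*23)*(-73*1/73) = -1288*(-1) = 1288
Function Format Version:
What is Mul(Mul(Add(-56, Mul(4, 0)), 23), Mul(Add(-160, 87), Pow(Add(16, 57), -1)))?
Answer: 1288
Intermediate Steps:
Mul(Mul(Add(-56, Mul(4, 0)), 23), Mul(Add(-160, 87), Pow(Add(16, 57), -1))) = Mul(Mul(Add(-56, 0), 23), Mul(-73, Pow(73, -1))) = Mul(Mul(-56, 23), Mul(-73, Rational(1, 73))) = Mul(-1288, -1) = 1288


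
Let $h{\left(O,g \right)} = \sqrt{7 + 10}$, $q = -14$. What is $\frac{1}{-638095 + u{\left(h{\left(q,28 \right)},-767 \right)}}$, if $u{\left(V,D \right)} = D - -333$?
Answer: $- \frac{1}{638529} \approx -1.5661 \cdot 10^{-6}$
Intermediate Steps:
$h{\left(O,g \right)} = \sqrt{17}$
$u{\left(V,D \right)} = 333 + D$ ($u{\left(V,D \right)} = D + 333 = 333 + D$)
$\frac{1}{-638095 + u{\left(h{\left(q,28 \right)},-767 \right)}} = \frac{1}{-638095 + \left(333 - 767\right)} = \frac{1}{-638095 - 434} = \frac{1}{-638529} = - \frac{1}{638529}$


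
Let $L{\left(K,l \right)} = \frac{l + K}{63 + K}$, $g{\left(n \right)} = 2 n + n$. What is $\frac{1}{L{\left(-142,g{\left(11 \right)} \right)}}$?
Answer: $\frac{79}{109} \approx 0.72477$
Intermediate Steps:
$g{\left(n \right)} = 3 n$
$L{\left(K,l \right)} = \frac{K + l}{63 + K}$
$\frac{1}{L{\left(-142,g{\left(11 \right)} \right)}} = \frac{1}{\frac{1}{63 - 142} \left(-142 + 3 \cdot 11\right)} = \frac{1}{\frac{1}{-79} \left(-142 + 33\right)} = \frac{1}{\left(- \frac{1}{79}\right) \left(-109\right)} = \frac{1}{\frac{109}{79}} = \frac{79}{109}$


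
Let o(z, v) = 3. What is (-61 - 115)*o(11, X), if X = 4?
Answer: -528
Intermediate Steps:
(-61 - 115)*o(11, X) = (-61 - 115)*3 = -176*3 = -528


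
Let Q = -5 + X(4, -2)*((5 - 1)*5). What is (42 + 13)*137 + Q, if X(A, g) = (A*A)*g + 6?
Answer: 7010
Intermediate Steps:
X(A, g) = 6 + g*A**2 (X(A, g) = A**2*g + 6 = g*A**2 + 6 = 6 + g*A**2)
Q = -525 (Q = -5 + (6 - 2*4**2)*((5 - 1)*5) = -5 + (6 - 2*16)*(4*5) = -5 + (6 - 32)*20 = -5 - 26*20 = -5 - 520 = -525)
(42 + 13)*137 + Q = (42 + 13)*137 - 525 = 55*137 - 525 = 7535 - 525 = 7010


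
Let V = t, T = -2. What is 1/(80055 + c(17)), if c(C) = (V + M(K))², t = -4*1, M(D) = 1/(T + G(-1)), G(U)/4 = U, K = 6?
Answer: 36/2882605 ≈ 1.2489e-5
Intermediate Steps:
G(U) = 4*U
M(D) = -⅙ (M(D) = 1/(-2 + 4*(-1)) = 1/(-2 - 4) = 1/(-6) = -⅙)
t = -4
V = -4
c(C) = 625/36 (c(C) = (-4 - ⅙)² = (-25/6)² = 625/36)
1/(80055 + c(17)) = 1/(80055 + 625/36) = 1/(2882605/36) = 36/2882605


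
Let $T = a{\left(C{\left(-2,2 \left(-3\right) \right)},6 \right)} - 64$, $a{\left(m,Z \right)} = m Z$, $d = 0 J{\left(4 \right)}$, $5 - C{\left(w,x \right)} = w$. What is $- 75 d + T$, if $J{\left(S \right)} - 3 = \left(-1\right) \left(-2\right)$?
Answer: $-22$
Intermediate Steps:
$C{\left(w,x \right)} = 5 - w$
$J{\left(S \right)} = 5$ ($J{\left(S \right)} = 3 - -2 = 3 + 2 = 5$)
$d = 0$ ($d = 0 \cdot 5 = 0$)
$a{\left(m,Z \right)} = Z m$
$T = -22$ ($T = 6 \left(5 - -2\right) - 64 = 6 \left(5 + 2\right) - 64 = 6 \cdot 7 - 64 = 42 - 64 = -22$)
$- 75 d + T = \left(-75\right) 0 - 22 = 0 - 22 = -22$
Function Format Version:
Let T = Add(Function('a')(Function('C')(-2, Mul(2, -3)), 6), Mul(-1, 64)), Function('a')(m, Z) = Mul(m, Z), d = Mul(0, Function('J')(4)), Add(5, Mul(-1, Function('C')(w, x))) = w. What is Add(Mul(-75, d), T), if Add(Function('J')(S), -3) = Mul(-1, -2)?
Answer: -22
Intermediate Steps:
Function('C')(w, x) = Add(5, Mul(-1, w))
Function('J')(S) = 5 (Function('J')(S) = Add(3, Mul(-1, -2)) = Add(3, 2) = 5)
d = 0 (d = Mul(0, 5) = 0)
Function('a')(m, Z) = Mul(Z, m)
T = -22 (T = Add(Mul(6, Add(5, Mul(-1, -2))), Mul(-1, 64)) = Add(Mul(6, Add(5, 2)), -64) = Add(Mul(6, 7), -64) = Add(42, -64) = -22)
Add(Mul(-75, d), T) = Add(Mul(-75, 0), -22) = Add(0, -22) = -22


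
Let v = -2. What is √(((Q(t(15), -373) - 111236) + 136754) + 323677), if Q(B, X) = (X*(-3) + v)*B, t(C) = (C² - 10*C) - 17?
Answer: √413981 ≈ 643.41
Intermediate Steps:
t(C) = -17 + C² - 10*C
Q(B, X) = B*(-2 - 3*X) (Q(B, X) = (X*(-3) - 2)*B = (-3*X - 2)*B = (-2 - 3*X)*B = B*(-2 - 3*X))
√(((Q(t(15), -373) - 111236) + 136754) + 323677) = √(((-(-17 + 15² - 10*15)*(2 + 3*(-373)) - 111236) + 136754) + 323677) = √(((-(-17 + 225 - 150)*(2 - 1119) - 111236) + 136754) + 323677) = √(((-1*58*(-1117) - 111236) + 136754) + 323677) = √(((64786 - 111236) + 136754) + 323677) = √((-46450 + 136754) + 323677) = √(90304 + 323677) = √413981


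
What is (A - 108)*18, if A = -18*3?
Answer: -2916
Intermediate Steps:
A = -54
(A - 108)*18 = (-54 - 108)*18 = -162*18 = -2916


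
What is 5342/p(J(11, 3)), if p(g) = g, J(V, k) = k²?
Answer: 5342/9 ≈ 593.56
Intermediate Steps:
5342/p(J(11, 3)) = 5342/(3²) = 5342/9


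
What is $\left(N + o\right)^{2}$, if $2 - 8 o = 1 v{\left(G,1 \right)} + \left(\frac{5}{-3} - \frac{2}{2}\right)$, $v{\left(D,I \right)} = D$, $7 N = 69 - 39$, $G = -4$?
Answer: $\frac{203401}{7056} \approx 28.827$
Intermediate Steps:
$N = \frac{30}{7}$ ($N = \frac{69 - 39}{7} = \frac{1}{7} \cdot 30 = \frac{30}{7} \approx 4.2857$)
$o = \frac{13}{12}$ ($o = \frac{1}{4} - \frac{1 \left(-4\right) + \left(\frac{5}{-3} - \frac{2}{2}\right)}{8} = \frac{1}{4} - \frac{-4 + \left(5 \left(- \frac{1}{3}\right) - 1\right)}{8} = \frac{1}{4} - \frac{-4 - \frac{8}{3}}{8} = \frac{1}{4} - - \frac{5}{6} = \frac{1}{4} + \frac{5}{6} = \frac{13}{12} \approx 1.0833$)
$\left(N + o\right)^{2} = \left(\frac{30}{7} + \frac{13}{12}\right)^{2} = \left(\frac{451}{84}\right)^{2} = \frac{203401}{7056}$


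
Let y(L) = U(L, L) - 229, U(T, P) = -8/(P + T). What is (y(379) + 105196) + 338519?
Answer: 168081190/379 ≈ 4.4349e+5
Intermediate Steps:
y(L) = -229 - 4/L (y(L) = -8/(L + L) - 229 = -8*1/(2*L) - 229 = -4/L - 229 = -229 - 4/L)
(y(379) + 105196) + 338519 = ((-229 - 4/379) + 105196) + 338519 = (-86795/379 + 105196) + 338519 = 39782489/379 + 338519 = 168081190/379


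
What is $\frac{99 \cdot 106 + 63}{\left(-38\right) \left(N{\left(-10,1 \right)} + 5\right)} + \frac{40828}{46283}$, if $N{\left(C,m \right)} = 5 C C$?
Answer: $\frac{294879689}{888170770} \approx 0.33201$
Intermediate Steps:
$N{\left(C,m \right)} = 5 C^{2}$
$\frac{99 \cdot 106 + 63}{\left(-38\right) \left(N{\left(-10,1 \right)} + 5\right)} + \frac{40828}{46283} = \frac{99 \cdot 106 + 63}{\left(-38\right) \left(5 \left(-10\right)^{2} + 5\right)} + \frac{40828}{46283} = \frac{10494 + 63}{\left(-38\right) \left(5 \cdot 100 + 5\right)} + 40828 \cdot \frac{1}{46283} = \frac{10557}{\left(-38\right) \left(500 + 5\right)} + \frac{40828}{46283} = \frac{10557}{\left(-38\right) 505} + \frac{40828}{46283} = \frac{10557}{-19190} + \frac{40828}{46283} = 10557 \left(- \frac{1}{19190}\right) + \frac{40828}{46283} = - \frac{10557}{19190} + \frac{40828}{46283} = \frac{294879689}{888170770}$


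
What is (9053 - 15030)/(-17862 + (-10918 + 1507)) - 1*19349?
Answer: -527699300/27273 ≈ -19349.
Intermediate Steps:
(9053 - 15030)/(-17862 + (-10918 + 1507)) - 1*19349 = -5977/(-17862 - 9411) - 19349 = -5977/(-27273) - 19349 = -5977*(-1/27273) - 19349 = 5977/27273 - 19349 = -527699300/27273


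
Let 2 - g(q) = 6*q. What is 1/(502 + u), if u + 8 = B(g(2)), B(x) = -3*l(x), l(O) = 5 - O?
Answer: 1/449 ≈ 0.0022272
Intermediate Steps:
g(q) = 2 - 6*q
B(x) = -15 + 3*x (B(x) = -3*(5 - x) = -15 + 3*x)
u = -53 (u = -8 + (-15 + 3*(2 - 6*2)) = -8 + (-15 + 3*(2 - 12)) = -8 + (-15 + 3*(-10)) = -8 + (-15 - 30) = -8 - 45 = -53)
1/(502 + u) = 1/(502 - 53) = 1/449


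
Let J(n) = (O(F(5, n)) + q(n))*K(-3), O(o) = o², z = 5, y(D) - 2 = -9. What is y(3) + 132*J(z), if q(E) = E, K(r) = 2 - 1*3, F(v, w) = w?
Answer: -3967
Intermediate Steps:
y(D) = -7 (y(D) = 2 - 9 = -7)
K(r) = -1 (K(r) = 2 - 3 = -1)
J(n) = -n - n² (J(n) = (n² + n)*(-1) = (n + n²)*(-1) = -n - n²)
y(3) + 132*J(z) = -7 + 132*(5*(-1 - 1*5)) = -7 + 132*(5*(-1 - 5)) = -7 + 132*(5*(-6)) = -7 + 132*(-30) = -7 - 3960 = -3967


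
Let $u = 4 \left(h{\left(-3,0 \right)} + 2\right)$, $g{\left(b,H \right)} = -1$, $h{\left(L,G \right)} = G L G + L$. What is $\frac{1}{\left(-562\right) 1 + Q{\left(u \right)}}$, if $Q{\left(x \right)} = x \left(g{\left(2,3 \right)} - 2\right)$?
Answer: $- \frac{1}{550} \approx -0.0018182$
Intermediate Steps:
$h{\left(L,G \right)} = L + L G^{2}$ ($h{\left(L,G \right)} = L G^{2} + L = L + L G^{2}$)
$u = -4$ ($u = 4 \left(- 3 \left(1 + 0^{2}\right) + 2\right) = 4 \left(- 3 \left(1 + 0\right) + 2\right) = 4 \left(\left(-3\right) 1 + 2\right) = 4 \left(-3 + 2\right) = 4 \left(-1\right) = -4$)
$Q{\left(x \right)} = - 3 x$ ($Q{\left(x \right)} = x \left(-1 - 2\right) = x \left(-3\right) = - 3 x$)
$\frac{1}{\left(-562\right) 1 + Q{\left(u \right)}} = \frac{1}{\left(-562\right) 1 - -12} = \frac{1}{-562 + 12} = \frac{1}{-550} = - \frac{1}{550}$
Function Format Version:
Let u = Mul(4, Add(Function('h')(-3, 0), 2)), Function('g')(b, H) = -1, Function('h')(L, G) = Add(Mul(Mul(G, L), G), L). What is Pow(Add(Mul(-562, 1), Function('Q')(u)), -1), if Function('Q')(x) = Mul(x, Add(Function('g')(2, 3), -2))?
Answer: Rational(-1, 550) ≈ -0.0018182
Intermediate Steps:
Function('h')(L, G) = Add(L, Mul(L, Pow(G, 2))) (Function('h')(L, G) = Add(Mul(L, Pow(G, 2)), L) = Add(L, Mul(L, Pow(G, 2))))
u = -4 (u = Mul(4, Add(Mul(-3, Add(1, Pow(0, 2))), 2)) = Mul(4, Add(Mul(-3, Add(1, 0)), 2)) = Mul(4, Add(Mul(-3, 1), 2)) = Mul(4, Add(-3, 2)) = Mul(4, -1) = -4)
Function('Q')(x) = Mul(-3, x) (Function('Q')(x) = Mul(x, Add(-1, -2)) = Mul(x, -3) = Mul(-3, x))
Pow(Add(Mul(-562, 1), Function('Q')(u)), -1) = Pow(Add(Mul(-562, 1), Mul(-3, -4)), -1) = Pow(Add(-562, 12), -1) = Pow(-550, -1) = Rational(-1, 550)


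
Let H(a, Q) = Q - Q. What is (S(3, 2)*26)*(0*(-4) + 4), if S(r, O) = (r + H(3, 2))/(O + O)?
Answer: 78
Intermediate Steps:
H(a, Q) = 0
S(r, O) = r/(2*O) (S(r, O) = (r + 0)/(O + O) = r/((2*O)) = r*(1/(2*O)) = r/(2*O))
(S(3, 2)*26)*(0*(-4) + 4) = (((1/2)*3/2)*26)*(0*(-4) + 4) = (((1/2)*3*(1/2))*26)*(0 + 4) = ((3/4)*26)*4 = (39/2)*4 = 78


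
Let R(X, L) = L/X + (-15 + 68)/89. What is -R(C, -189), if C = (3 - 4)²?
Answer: 16768/89 ≈ 188.40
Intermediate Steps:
C = 1 (C = (-1)² = 1)
R(X, L) = 53/89 + L/X (R(X, L) = L/X + 53*(1/89) = L/X + 53/89 = 53/89 + L/X)
-R(C, -189) = -(53/89 - 189/1) = -(53/89 - 189*1) = -(53/89 - 189) = -1*(-16768/89) = 16768/89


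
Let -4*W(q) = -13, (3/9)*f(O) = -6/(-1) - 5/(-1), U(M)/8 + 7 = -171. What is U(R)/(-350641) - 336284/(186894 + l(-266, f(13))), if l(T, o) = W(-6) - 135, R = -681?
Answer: -470596034400/261946008409 ≈ -1.7965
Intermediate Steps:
U(M) = -1424 (U(M) = -56 + 8*(-171) = -56 - 1368 = -1424)
f(O) = 33 (f(O) = 3*(-6/(-1) - 5/(-1)) = 3*(-6*(-1) - 5*(-1)) = 3*(6 + 5) = 3*11 = 33)
W(q) = 13/4 (W(q) = -¼*(-13) = 13/4)
l(T, o) = -527/4 (l(T, o) = 13/4 - 135 = -527/4)
U(R)/(-350641) - 336284/(186894 + l(-266, f(13))) = -1424/(-350641) - 336284/(186894 - 527/4) = -1424*(-1/350641) - 336284/747049/4 = 1424/350641 - 336284*4/747049 = 1424/350641 - 1345136/747049 = -470596034400/261946008409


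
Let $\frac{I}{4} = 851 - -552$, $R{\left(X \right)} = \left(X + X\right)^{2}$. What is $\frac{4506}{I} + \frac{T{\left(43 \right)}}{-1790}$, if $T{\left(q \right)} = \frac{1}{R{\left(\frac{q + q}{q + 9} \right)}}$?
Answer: $\frac{1864075604}{2321761565} \approx 0.80287$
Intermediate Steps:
$R{\left(X \right)} = 4 X^{2}$ ($R{\left(X \right)} = \left(2 X\right)^{2} = 4 X^{2}$)
$I = 5612$ ($I = 4 \left(851 - -552\right) = 4 \left(851 + 552\right) = 4 \cdot 1403 = 5612$)
$T{\left(q \right)} = \frac{\left(9 + q\right)^{2}}{16 q^{2}}$ ($T{\left(q \right)} = \frac{1}{4 \left(\frac{q + q}{q + 9}\right)^{2}} = \frac{1}{4 \left(\frac{2 q}{9 + q}\right)^{2}} = \frac{1}{4 \frac{4 q^{2}}{\left(9 + q\right)^{2}}} = \frac{1}{16 q^{2} \frac{1}{\left(9 + q\right)^{2}}} = \frac{\left(9 + q\right)^{2}}{16 q^{2}}$)
$\frac{4506}{I} + \frac{T{\left(43 \right)}}{-1790} = \frac{4506}{5612} + \frac{\frac{1}{16} \cdot \frac{1}{1849} \left(9 + 43\right)^{2}}{-1790} = 4506 \cdot \frac{1}{5612} + \frac{1}{16} \cdot \frac{1}{1849} \cdot 52^{2} \left(- \frac{1}{1790}\right) = \frac{2253}{2806} + \frac{1}{16} \cdot \frac{1}{1849} \cdot 2704 \left(- \frac{1}{1790}\right) = \frac{2253}{2806} + \frac{169}{1849} \left(- \frac{1}{1790}\right) = \frac{2253}{2806} - \frac{169}{3309710} = \frac{1864075604}{2321761565}$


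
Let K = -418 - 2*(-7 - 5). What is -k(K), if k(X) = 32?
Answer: -32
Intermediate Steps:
K = -394 (K = -418 - 2*(-12) = -418 + 24 = -394)
-k(K) = -1*32 = -32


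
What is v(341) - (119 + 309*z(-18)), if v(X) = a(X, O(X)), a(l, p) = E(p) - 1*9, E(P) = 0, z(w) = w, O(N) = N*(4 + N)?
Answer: 5434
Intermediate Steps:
a(l, p) = -9 (a(l, p) = 0 - 1*9 = 0 - 9 = -9)
v(X) = -9
v(341) - (119 + 309*z(-18)) = -9 - (119 + 309*(-18)) = -9 - (119 - 5562) = -9 - 1*(-5443) = -9 + 5443 = 5434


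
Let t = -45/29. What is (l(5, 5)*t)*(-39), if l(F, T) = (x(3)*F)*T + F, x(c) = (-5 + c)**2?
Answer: 184275/29 ≈ 6354.3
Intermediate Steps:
l(F, T) = F + 4*F*T (l(F, T) = ((-5 + 3)**2*F)*T + F = ((-2)**2*F)*T + F = (4*F)*T + F = 4*F*T + F = F + 4*F*T)
t = -45/29 (t = -45*1/29 = -45/29 ≈ -1.5517)
(l(5, 5)*t)*(-39) = ((5*(1 + 4*5))*(-45/29))*(-39) = ((5*(1 + 20))*(-45/29))*(-39) = ((5*21)*(-45/29))*(-39) = (105*(-45/29))*(-39) = -4725/29*(-39) = 184275/29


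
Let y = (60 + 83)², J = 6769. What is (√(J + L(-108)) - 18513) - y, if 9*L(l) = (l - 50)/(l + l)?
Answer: -38962 + √19738641/54 ≈ -38880.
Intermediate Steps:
y = 20449 (y = 143² = 20449)
L(l) = (-50 + l)/(18*l) (L(l) = ((l - 50)/(l + l))/9 = ((-50 + l)/((2*l)))/9 = ((-50 + l)*(1/(2*l)))/9 = ((-50 + l)/(2*l))/9 = (-50 + l)/(18*l))
(√(J + L(-108)) - 18513) - y = (√(6769 + (1/18)*(-50 - 108)/(-108)) - 18513) - 1*20449 = (√(6769 + (1/18)*(-1/108)*(-158)) - 18513) - 20449 = (√(6769 + 79/972) - 18513) - 20449 = (√(6579547/972) - 18513) - 20449 = (√19738641/54 - 18513) - 20449 = (-18513 + √19738641/54) - 20449 = -38962 + √19738641/54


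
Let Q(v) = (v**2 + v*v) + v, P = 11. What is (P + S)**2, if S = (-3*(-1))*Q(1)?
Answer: 400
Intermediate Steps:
Q(v) = v + 2*v**2 (Q(v) = (v**2 + v**2) + v = 2*v**2 + v = v + 2*v**2)
S = 9 (S = (-3*(-1))*(1*(1 + 2*1)) = 3*(1*(1 + 2)) = 3*(1*3) = 3*3 = 9)
(P + S)**2 = (11 + 9)**2 = 20**2 = 400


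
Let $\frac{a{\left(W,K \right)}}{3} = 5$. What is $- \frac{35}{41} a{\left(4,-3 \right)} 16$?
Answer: $- \frac{8400}{41} \approx -204.88$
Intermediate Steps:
$a{\left(W,K \right)} = 15$ ($a{\left(W,K \right)} = 3 \cdot 5 = 15$)
$- \frac{35}{41} a{\left(4,-3 \right)} 16 = - \frac{35}{41} \cdot 15 \cdot 16 = \left(-35\right) \frac{1}{41} \cdot 15 \cdot 16 = \left(- \frac{35}{41}\right) 15 \cdot 16 = \left(- \frac{525}{41}\right) 16 = - \frac{8400}{41}$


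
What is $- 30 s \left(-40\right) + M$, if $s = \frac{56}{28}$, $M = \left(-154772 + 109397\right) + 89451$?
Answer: $46476$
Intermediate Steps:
$M = 44076$ ($M = -45375 + 89451 = 44076$)
$s = 2$ ($s = 56 \cdot \frac{1}{28} = 2$)
$- 30 s \left(-40\right) + M = \left(-30\right) 2 \left(-40\right) + 44076 = \left(-60\right) \left(-40\right) + 44076 = 2400 + 44076 = 46476$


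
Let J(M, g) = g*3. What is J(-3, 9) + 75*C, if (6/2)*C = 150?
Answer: 3777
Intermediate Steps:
C = 50 (C = (1/3)*150 = 50)
J(M, g) = 3*g
J(-3, 9) + 75*C = 3*9 + 75*50 = 27 + 3750 = 3777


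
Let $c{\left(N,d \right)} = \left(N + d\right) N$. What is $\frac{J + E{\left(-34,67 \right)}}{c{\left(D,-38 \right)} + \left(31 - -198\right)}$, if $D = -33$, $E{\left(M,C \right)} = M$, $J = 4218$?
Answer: $\frac{1046}{643} \approx 1.6267$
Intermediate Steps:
$c{\left(N,d \right)} = N \left(N + d\right)$
$\frac{J + E{\left(-34,67 \right)}}{c{\left(D,-38 \right)} + \left(31 - -198\right)} = \frac{4218 - 34}{- 33 \left(-33 - 38\right) + \left(31 - -198\right)} = \frac{4184}{\left(-33\right) \left(-71\right) + \left(31 + 198\right)} = \frac{4184}{2343 + 229} = \frac{4184}{2572} = 4184 \cdot \frac{1}{2572} = \frac{1046}{643}$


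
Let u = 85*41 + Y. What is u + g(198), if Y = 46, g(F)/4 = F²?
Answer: 160347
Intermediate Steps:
g(F) = 4*F²
u = 3531 (u = 85*41 + 46 = 3485 + 46 = 3531)
u + g(198) = 3531 + 4*198² = 3531 + 4*39204 = 3531 + 156816 = 160347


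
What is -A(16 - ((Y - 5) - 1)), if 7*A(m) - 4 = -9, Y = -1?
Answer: 5/7 ≈ 0.71429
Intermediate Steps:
A(m) = -5/7 (A(m) = 4/7 + (⅐)*(-9) = 4/7 - 9/7 = -5/7)
-A(16 - ((Y - 5) - 1)) = -1*(-5/7) = 5/7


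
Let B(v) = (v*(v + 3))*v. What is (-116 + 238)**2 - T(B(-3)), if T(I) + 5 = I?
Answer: 14889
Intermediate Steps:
B(v) = v**2*(3 + v) (B(v) = (v*(3 + v))*v = v**2*(3 + v))
T(I) = -5 + I
(-116 + 238)**2 - T(B(-3)) = (-116 + 238)**2 - (-5 + (-3)**2*(3 - 3)) = 122**2 - (-5 + 9*0) = 14884 - (-5 + 0) = 14884 - 1*(-5) = 14884 + 5 = 14889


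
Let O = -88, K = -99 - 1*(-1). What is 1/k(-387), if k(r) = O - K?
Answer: ⅒ ≈ 0.10000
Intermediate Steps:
K = -98 (K = -99 + 1 = -98)
k(r) = 10 (k(r) = -88 - 1*(-98) = -88 + 98 = 10)
1/k(-387) = 1/10 = ⅒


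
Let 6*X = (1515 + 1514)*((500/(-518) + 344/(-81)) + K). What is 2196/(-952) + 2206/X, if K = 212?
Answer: -3573999916785/1563709249102 ≈ -2.2856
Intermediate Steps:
X = 6570206929/62937 (X = ((1515 + 1514)*((500/(-518) + 344/(-81)) + 212))/6 = (3029*((500*(-1/518) + 344*(-1/81)) + 212))/6 = (3029*((-250/259 - 344/81) + 212))/6 = (3029*(-109346/20979 + 212))/6 = (3029*(4338202/20979))/6 = (1/6)*(13140413858/20979) = 6570206929/62937 ≈ 1.0439e+5)
2196/(-952) + 2206/X = 2196/(-952) + 2206/(6570206929/62937) = 2196*(-1/952) + 2206*(62937/6570206929) = -549/238 + 138839022/6570206929 = -3573999916785/1563709249102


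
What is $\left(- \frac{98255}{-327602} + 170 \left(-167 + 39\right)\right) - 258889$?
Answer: $- \frac{91941075443}{327602} \approx -2.8065 \cdot 10^{5}$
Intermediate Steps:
$\left(- \frac{98255}{-327602} + 170 \left(-167 + 39\right)\right) - 258889 = \left(\left(-98255\right) \left(- \frac{1}{327602}\right) + 170 \left(-128\right)\right) - 258889 = \left(\frac{98255}{327602} - 21760\right) - 258889 = - \frac{7128521265}{327602} - 258889 = - \frac{91941075443}{327602}$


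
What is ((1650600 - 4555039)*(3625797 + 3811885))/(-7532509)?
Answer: 21602293670398/7532509 ≈ 2.8679e+6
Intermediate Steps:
((1650600 - 4555039)*(3625797 + 3811885))/(-7532509) = -2904439*7437682*(-1/7532509) = -21602293670398*(-1/7532509) = 21602293670398/7532509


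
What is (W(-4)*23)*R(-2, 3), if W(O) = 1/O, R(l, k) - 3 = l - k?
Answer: 23/2 ≈ 11.500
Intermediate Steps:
R(l, k) = 3 + l - k (R(l, k) = 3 + (l - k) = 3 + l - k)
(W(-4)*23)*R(-2, 3) = (23/(-4))*(3 - 2 - 1*3) = (-¼*23)*(3 - 2 - 3) = -23/4*(-2) = 23/2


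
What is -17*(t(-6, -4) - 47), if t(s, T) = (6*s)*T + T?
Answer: -1581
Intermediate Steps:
t(s, T) = T + 6*T*s (t(s, T) = 6*T*s + T = T + 6*T*s)
-17*(t(-6, -4) - 47) = -17*(-4*(1 + 6*(-6)) - 47) = -17*(-4*(1 - 36) - 47) = -17*(-4*(-35) - 47) = -17*(140 - 47) = -17*93 = -1581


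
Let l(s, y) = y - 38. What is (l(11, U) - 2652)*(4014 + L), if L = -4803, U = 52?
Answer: 2081382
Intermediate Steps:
l(s, y) = -38 + y
(l(11, U) - 2652)*(4014 + L) = ((-38 + 52) - 2652)*(4014 - 4803) = (14 - 2652)*(-789) = -2638*(-789) = 2081382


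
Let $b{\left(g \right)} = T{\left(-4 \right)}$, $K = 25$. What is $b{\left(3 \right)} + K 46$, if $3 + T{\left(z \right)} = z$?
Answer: $1143$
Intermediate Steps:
$T{\left(z \right)} = -3 + z$
$b{\left(g \right)} = -7$ ($b{\left(g \right)} = -3 - 4 = -7$)
$b{\left(3 \right)} + K 46 = -7 + 25 \cdot 46 = -7 + 1150 = 1143$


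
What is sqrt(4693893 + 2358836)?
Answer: sqrt(7052729) ≈ 2655.7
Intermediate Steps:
sqrt(4693893 + 2358836) = sqrt(7052729)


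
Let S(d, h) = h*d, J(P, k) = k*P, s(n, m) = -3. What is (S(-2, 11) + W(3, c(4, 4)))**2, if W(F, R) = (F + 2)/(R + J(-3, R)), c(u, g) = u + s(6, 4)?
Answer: 2401/4 ≈ 600.25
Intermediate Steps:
J(P, k) = P*k
S(d, h) = d*h
c(u, g) = -3 + u (c(u, g) = u - 3 = -3 + u)
W(F, R) = -(2 + F)/(2*R) (W(F, R) = (F + 2)/(R - 3*R) = (2 + F)/((-2*R)) = (2 + F)*(-1/(2*R)) = -(2 + F)/(2*R))
(S(-2, 11) + W(3, c(4, 4)))**2 = (-2*11 + (-2 - 1*3)/(2*(-3 + 4)))**2 = (-22 + (1/2)*(-2 - 3)/1)**2 = (-22 + (1/2)*1*(-5))**2 = (-22 - 5/2)**2 = (-49/2)**2 = 2401/4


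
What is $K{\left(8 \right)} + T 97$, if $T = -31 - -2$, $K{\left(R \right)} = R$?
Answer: $-2805$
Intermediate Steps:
$T = -29$ ($T = -31 + 2 = -29$)
$K{\left(8 \right)} + T 97 = 8 - 2813 = -2805$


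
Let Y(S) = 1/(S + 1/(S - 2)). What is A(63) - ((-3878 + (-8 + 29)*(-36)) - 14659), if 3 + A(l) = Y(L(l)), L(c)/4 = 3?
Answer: 2334100/121 ≈ 19290.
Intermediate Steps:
L(c) = 12 (L(c) = 4*3 = 12)
Y(S) = 1/(S + 1/(-2 + S))
A(l) = -353/121 (A(l) = -3 + (-2 + 12)/(1 + 12**2 - 2*12) = -3 + 10/(1 + 144 - 24) = -3 + 10/121 = -353/121)
A(63) - ((-3878 + (-8 + 29)*(-36)) - 14659) = -353/121 - ((-3878 + (-8 + 29)*(-36)) - 14659) = -353/121 - ((-3878 + 21*(-36)) - 14659) = -353/121 - ((-3878 - 756) - 14659) = -353/121 - (-4634 - 14659) = -353/121 - 1*(-19293) = -353/121 + 19293 = 2334100/121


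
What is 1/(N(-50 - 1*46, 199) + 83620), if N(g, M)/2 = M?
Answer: 1/84018 ≈ 1.1902e-5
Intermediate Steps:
N(g, M) = 2*M
1/(N(-50 - 1*46, 199) + 83620) = 1/(2*199 + 83620) = 1/(398 + 83620) = 1/84018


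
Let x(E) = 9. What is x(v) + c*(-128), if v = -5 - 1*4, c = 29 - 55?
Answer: 3337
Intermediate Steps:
c = -26
v = -9 (v = -5 - 4 = -9)
x(v) + c*(-128) = 9 - 26*(-128) = 9 + 3328 = 3337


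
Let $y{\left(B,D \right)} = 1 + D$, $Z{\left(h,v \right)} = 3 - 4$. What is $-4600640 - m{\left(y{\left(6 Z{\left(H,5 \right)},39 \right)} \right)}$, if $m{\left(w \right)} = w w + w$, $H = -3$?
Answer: $-4602280$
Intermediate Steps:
$Z{\left(h,v \right)} = -1$
$m{\left(w \right)} = w + w^{2}$ ($m{\left(w \right)} = w^{2} + w = w + w^{2}$)
$-4600640 - m{\left(y{\left(6 Z{\left(H,5 \right)},39 \right)} \right)} = -4600640 - \left(1 + 39\right) \left(1 + \left(1 + 39\right)\right) = -4600640 - 40 \left(1 + 40\right) = -4600640 - 40 \cdot 41 = -4600640 - 1640 = -4602280$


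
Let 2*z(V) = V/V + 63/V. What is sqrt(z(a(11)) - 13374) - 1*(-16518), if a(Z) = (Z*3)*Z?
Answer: 16518 + I*sqrt(1618183)/11 ≈ 16518.0 + 115.64*I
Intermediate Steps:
a(Z) = 3*Z**2 (a(Z) = (3*Z)*Z = 3*Z**2)
z(V) = 1/2 + 63/(2*V) (z(V) = (V/V + 63/V)/2 = (1 + 63/V)/2 = 1/2 + 63/(2*V))
sqrt(z(a(11)) - 13374) - 1*(-16518) = sqrt((63 + 3*11**2)/(2*((3*11**2))) - 13374) - 1*(-16518) = sqrt((63 + 3*121)/(2*((3*121))) - 13374) + 16518 = sqrt((1/2)*(63 + 363)/363 - 13374) + 16518 = sqrt((1/2)*(1/363)*426 - 13374) + 16518 = sqrt(71/121 - 13374) + 16518 = sqrt(-1618183/121) + 16518 = I*sqrt(1618183)/11 + 16518 = 16518 + I*sqrt(1618183)/11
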